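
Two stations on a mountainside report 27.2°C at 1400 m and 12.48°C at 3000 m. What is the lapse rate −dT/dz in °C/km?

9.2°C/km

Γ = −ΔT/Δz = (27.2 − 12.48) / (3000 − 1400) m
  = 14.72°C / 1.6 km = 9.2°C/km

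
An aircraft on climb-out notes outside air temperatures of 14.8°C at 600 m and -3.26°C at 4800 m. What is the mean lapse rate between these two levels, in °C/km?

Γ = −ΔT/Δz = (14.8 − (-3.26)) / (4800 − 600) m
  = 18.06°C / 4.2 km = 4.3°C/km

4.3°C/km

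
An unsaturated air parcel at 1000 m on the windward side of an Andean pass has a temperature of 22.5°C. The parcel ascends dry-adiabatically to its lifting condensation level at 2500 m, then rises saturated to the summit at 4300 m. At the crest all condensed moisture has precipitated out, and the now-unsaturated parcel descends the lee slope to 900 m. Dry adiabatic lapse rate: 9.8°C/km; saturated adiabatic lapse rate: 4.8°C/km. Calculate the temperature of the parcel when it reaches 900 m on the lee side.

Dry to 2500 m: -9.8 × 1.5 km = -14.7°C, so T = 7.8°C.
Saturated to 4300 m: -4.8 × 1.8 km = -8.64°C, so T = -0.84°C.
Dry descent to 900 m: +9.8 × 3.4 km = +33.32°C, so T = 32.48°C.

32.48°C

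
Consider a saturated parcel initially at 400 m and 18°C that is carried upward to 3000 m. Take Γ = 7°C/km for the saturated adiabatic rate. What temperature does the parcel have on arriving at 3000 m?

-0.2°C

Saturated adiabatic to 3000 m: -7 × 2.6 km = -18.2°C, so T = -0.2°C.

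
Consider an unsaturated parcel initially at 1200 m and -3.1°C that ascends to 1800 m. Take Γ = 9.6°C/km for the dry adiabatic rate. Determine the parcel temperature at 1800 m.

Dry adiabatic to 1800 m: -9.6 × 0.6 km = -5.76°C, so T = -8.86°C.

-8.86°C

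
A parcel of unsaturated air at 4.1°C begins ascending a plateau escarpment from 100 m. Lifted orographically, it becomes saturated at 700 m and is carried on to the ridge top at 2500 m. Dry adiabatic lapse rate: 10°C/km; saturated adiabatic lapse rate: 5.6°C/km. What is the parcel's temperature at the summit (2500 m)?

100–700 m, dry: Δz = 0.6 km ⇒ ΔT = -6°C; T = -1.9°C
700–2500 m, saturated: Δz = 1.8 km ⇒ ΔT = -10.08°C; T = -11.98°C

-11.98°C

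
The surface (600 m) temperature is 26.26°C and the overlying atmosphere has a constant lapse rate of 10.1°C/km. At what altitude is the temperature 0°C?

Height above start = (26.26 − 0) / 10.1 = 2.6 km
Altitude = 600 m + 2600 m = 3200 m

3200 m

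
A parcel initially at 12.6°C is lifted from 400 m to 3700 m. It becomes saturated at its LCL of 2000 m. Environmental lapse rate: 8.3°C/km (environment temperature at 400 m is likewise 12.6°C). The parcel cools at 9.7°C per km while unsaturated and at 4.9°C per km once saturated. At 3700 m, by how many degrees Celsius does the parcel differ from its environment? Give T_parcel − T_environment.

Parcel:
  400–2000 m, dry: Δz = 1.6 km ⇒ ΔT = -15.52°C; T = -2.92°C
  2000–3700 m, saturated: Δz = 1.7 km ⇒ ΔT = -8.33°C; T = -11.25°C
Environment:
  400–3700 m, environment: Δz = 3.3 km ⇒ ΔT = -27.39°C; T = -14.79°C
T_parcel − T_env = -11.25 − (-14.79) = +3.54°C

+3.54°C (parcel warmer than environment)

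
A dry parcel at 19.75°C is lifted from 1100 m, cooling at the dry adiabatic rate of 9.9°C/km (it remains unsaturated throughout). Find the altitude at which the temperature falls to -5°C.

3600 m

Height above start = (19.75 − (-5)) / 9.9 = 2.5 km
Altitude = 1100 m + 2500 m = 3600 m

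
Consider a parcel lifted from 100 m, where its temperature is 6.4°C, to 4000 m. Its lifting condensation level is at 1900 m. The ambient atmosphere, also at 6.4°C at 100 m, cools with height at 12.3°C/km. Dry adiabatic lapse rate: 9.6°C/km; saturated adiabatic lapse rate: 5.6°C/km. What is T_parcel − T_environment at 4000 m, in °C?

+18.93°C (parcel warmer than environment)

Parcel:
  100 → 1900 m (dry, 9.6°C/km): ΔT = -9.6 × 1.8 = -17.28°C → T = -10.88°C
  1900 → 4000 m (saturated, 5.6°C/km): ΔT = -5.6 × 2.1 = -11.76°C → T = -22.64°C
Environment:
  100 → 4000 m (environment, 12.3°C/km): ΔT = -12.3 × 3.9 = -47.97°C → T = -41.57°C
T_parcel − T_env = -22.64 − (-41.57) = +18.93°C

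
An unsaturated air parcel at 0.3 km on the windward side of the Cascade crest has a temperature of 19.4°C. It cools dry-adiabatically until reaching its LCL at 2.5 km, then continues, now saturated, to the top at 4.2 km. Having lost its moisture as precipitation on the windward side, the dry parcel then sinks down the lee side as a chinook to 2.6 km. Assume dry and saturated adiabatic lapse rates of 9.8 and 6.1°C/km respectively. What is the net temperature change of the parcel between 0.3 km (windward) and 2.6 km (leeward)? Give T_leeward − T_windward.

-16.25°C

Dry to 2500 m: -9.8 × 2.2 km = -21.56°C, so T = -2.16°C.
Saturated to 4200 m: -6.1 × 1.7 km = -10.37°C, so T = -12.53°C.
Dry descent to 2600 m: +9.8 × 1.6 km = +15.68°C, so T = 3.15°C.
Net change vs windward start: 3.15 − 19.4 = -16.25°C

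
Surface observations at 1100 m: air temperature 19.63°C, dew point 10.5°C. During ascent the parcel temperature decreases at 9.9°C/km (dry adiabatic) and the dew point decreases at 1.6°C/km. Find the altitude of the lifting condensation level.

T and T_d converge at 9.9 − 1.6 = 8.3°C per km
Height above start = (19.63 − 10.5) / 8.3 = 1.1 km
LCL altitude = 1100 m + 1100 m = 2200 m

2200 m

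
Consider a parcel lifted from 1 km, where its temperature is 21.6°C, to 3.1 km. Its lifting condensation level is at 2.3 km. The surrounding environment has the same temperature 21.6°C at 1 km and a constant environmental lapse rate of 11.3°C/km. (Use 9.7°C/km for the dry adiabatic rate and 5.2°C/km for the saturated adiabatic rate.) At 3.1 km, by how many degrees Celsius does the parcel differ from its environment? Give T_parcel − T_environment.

+6.96°C (parcel warmer than environment)

Parcel:
  1000 → 2300 m (dry, 9.7°C/km): ΔT = -9.7 × 1.3 = -12.61°C → T = 8.99°C
  2300 → 3100 m (saturated, 5.2°C/km): ΔT = -5.2 × 0.8 = -4.16°C → T = 4.83°C
Environment:
  1000 → 3100 m (environment, 11.3°C/km): ΔT = -11.3 × 2.1 = -23.73°C → T = -2.13°C
T_parcel − T_env = 4.83 − (-2.13) = +6.96°C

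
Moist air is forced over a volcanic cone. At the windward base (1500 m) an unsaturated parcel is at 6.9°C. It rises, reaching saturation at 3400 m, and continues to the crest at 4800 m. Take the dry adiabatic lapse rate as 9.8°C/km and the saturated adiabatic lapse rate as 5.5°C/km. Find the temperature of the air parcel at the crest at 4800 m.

-19.42°C

From 1500 m to 3400 m (dry): cools by 9.8 × 1.9 = 18.62°C, giving -11.72°C.
From 3400 m to 4800 m (saturated): cools by 5.5 × 1.4 = 7.7°C, giving -19.42°C.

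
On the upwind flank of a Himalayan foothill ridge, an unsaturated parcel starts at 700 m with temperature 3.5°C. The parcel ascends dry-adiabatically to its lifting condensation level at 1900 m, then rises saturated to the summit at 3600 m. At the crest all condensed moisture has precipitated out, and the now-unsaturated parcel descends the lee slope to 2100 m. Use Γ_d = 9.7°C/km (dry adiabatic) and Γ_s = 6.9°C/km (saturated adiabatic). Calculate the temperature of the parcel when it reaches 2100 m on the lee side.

700–1900 m, dry: Δz = 1.2 km ⇒ ΔT = -11.64°C; T = -8.14°C
1900–3600 m, saturated: Δz = 1.7 km ⇒ ΔT = -11.73°C; T = -19.87°C
3600–2100 m, dry descent: Δz = 1.5 km ⇒ ΔT = +14.55°C; T = -5.32°C

-5.32°C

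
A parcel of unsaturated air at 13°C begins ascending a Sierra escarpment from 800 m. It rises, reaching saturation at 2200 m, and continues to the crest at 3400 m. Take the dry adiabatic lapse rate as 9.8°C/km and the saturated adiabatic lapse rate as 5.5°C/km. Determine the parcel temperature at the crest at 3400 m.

-7.32°C

From 800 m to 2200 m (dry): cools by 9.8 × 1.4 = 13.72°C, giving -0.72°C.
From 2200 m to 3400 m (saturated): cools by 5.5 × 1.2 = 6.6°C, giving -7.32°C.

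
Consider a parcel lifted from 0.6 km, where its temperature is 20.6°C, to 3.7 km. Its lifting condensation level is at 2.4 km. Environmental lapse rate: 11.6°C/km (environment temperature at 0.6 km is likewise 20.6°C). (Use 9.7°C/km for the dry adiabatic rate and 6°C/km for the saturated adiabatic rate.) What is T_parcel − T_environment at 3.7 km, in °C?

Parcel:
  From 600 m to 2400 m (dry): cools by 9.7 × 1.8 = 17.46°C, giving 3.14°C.
  From 2400 m to 3700 m (saturated): cools by 6 × 1.3 = 7.8°C, giving -4.66°C.
Environment:
  From 600 m to 3700 m (environment): cools by 11.6 × 3.1 = 35.96°C, giving -15.36°C.
T_parcel − T_env = -4.66 − (-15.36) = +10.7°C

+10.7°C (parcel warmer than environment)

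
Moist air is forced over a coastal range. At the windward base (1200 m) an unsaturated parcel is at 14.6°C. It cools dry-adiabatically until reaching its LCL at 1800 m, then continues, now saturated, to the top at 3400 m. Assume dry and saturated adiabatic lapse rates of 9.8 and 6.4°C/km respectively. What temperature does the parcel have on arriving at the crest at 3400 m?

1200–1800 m, dry: Δz = 0.6 km ⇒ ΔT = -5.88°C; T = 8.72°C
1800–3400 m, saturated: Δz = 1.6 km ⇒ ΔT = -10.24°C; T = -1.52°C

-1.52°C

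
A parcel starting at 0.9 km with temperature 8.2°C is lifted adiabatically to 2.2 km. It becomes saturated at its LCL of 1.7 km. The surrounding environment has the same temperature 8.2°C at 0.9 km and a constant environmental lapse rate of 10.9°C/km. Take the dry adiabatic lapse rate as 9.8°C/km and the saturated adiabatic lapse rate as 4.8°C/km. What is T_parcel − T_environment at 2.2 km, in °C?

+3.93°C (parcel warmer than environment)

Parcel:
  900 → 1700 m (dry, 9.8°C/km): ΔT = -9.8 × 0.8 = -7.84°C → T = 0.36°C
  1700 → 2200 m (saturated, 4.8°C/km): ΔT = -4.8 × 0.5 = -2.4°C → T = -2.04°C
Environment:
  900 → 2200 m (environment, 10.9°C/km): ΔT = -10.9 × 1.3 = -14.17°C → T = -5.97°C
T_parcel − T_env = -2.04 − (-5.97) = +3.93°C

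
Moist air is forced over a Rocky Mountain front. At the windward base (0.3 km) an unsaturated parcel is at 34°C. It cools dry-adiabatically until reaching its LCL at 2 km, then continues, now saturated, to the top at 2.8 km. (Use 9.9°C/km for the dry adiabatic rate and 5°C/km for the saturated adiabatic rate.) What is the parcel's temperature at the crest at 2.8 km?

300 → 2000 m (dry, 9.9°C/km): ΔT = -9.9 × 1.7 = -16.83°C → T = 17.17°C
2000 → 2800 m (saturated, 5°C/km): ΔT = -5 × 0.8 = -4°C → T = 13.17°C

13.17°C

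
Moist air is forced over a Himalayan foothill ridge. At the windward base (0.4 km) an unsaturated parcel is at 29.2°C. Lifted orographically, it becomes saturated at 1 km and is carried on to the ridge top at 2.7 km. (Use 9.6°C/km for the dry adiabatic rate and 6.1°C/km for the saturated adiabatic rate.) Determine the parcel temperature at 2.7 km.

Dry to 1000 m: -9.6 × 0.6 km = -5.76°C, so T = 23.44°C.
Saturated to 2700 m: -6.1 × 1.7 km = -10.37°C, so T = 13.07°C.

13.07°C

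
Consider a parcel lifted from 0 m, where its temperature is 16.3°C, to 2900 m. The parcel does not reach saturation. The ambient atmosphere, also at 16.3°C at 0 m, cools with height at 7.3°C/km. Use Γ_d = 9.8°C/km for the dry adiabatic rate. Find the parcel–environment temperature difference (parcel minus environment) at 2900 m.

-7.25°C (parcel cooler than environment)

Parcel:
  0 → 2900 m (dry, 9.8°C/km): ΔT = -9.8 × 2.9 = -28.42°C → T = -12.12°C
Environment:
  0 → 2900 m (environment, 7.3°C/km): ΔT = -7.3 × 2.9 = -21.17°C → T = -4.87°C
T_parcel − T_env = -12.12 − (-4.87) = -7.25°C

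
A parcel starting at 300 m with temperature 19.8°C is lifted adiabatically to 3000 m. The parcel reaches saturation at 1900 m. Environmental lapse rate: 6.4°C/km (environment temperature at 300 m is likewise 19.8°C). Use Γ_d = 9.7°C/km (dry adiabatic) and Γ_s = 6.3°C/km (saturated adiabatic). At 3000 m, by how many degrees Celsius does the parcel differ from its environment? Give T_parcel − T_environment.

Parcel:
  300–1900 m, dry: Δz = 1.6 km ⇒ ΔT = -15.52°C; T = 4.28°C
  1900–3000 m, saturated: Δz = 1.1 km ⇒ ΔT = -6.93°C; T = -2.65°C
Environment:
  300–3000 m, environment: Δz = 2.7 km ⇒ ΔT = -17.28°C; T = 2.52°C
T_parcel − T_env = -2.65 − 2.52 = -5.17°C

-5.17°C (parcel cooler than environment)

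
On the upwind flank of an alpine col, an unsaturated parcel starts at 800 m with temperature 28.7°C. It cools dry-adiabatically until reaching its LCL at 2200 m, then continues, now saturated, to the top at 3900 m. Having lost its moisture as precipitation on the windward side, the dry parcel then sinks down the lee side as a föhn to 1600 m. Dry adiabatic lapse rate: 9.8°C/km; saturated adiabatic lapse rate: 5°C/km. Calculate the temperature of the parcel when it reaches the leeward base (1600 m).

From 800 m to 2200 m (dry): cools by 9.8 × 1.4 = 13.72°C, giving 14.98°C.
From 2200 m to 3900 m (saturated): cools by 5 × 1.7 = 8.5°C, giving 6.48°C.
From 3900 m to 1600 m (dry descent): warms by 9.8 × 2.3 = 22.54°C, giving 29.02°C.

29.02°C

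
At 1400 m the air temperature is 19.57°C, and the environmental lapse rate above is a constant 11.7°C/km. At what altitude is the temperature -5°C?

Height above start = (19.57 − (-5)) / 11.7 = 2.1 km
Altitude = 1400 m + 2100 m = 3500 m

3500 m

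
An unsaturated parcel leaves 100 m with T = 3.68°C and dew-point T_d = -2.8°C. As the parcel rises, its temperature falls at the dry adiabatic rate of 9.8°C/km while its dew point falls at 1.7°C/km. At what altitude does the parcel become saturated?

900 m

T and T_d converge at 9.8 − 1.7 = 8.1°C per km
Height above start = (3.68 − (-2.8)) / 8.1 = 0.8 km
LCL altitude = 100 m + 800 m = 900 m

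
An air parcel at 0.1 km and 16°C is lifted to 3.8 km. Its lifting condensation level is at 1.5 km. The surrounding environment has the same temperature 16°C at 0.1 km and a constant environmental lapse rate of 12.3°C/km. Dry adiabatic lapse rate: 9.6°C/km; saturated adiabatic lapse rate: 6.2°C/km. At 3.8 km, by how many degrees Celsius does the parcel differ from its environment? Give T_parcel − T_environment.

Parcel:
  From 100 m to 1500 m (dry): cools by 9.6 × 1.4 = 13.44°C, giving 2.56°C.
  From 1500 m to 3800 m (saturated): cools by 6.2 × 2.3 = 14.26°C, giving -11.7°C.
Environment:
  From 100 m to 3800 m (environment): cools by 12.3 × 3.7 = 45.51°C, giving -29.51°C.
T_parcel − T_env = -11.7 − (-29.51) = +17.81°C

+17.81°C (parcel warmer than environment)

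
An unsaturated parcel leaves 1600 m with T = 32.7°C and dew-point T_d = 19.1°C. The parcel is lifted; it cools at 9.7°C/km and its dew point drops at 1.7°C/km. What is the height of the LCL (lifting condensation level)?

3300 m

T and T_d converge at 9.7 − 1.7 = 8°C per km
Height above start = (32.7 − 19.1) / 8 = 1.7 km
LCL altitude = 1600 m + 1700 m = 3300 m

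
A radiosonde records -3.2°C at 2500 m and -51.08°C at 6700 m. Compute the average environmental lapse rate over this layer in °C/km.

11.4°C/km

Γ = −ΔT/Δz = (-3.2 − (-51.08)) / (6700 − 2500) m
  = 47.88°C / 4.2 km = 11.4°C/km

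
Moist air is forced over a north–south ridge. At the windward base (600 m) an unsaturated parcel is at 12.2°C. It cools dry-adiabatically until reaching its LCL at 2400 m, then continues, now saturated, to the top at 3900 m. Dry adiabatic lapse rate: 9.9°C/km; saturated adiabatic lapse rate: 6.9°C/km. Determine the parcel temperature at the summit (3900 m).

600 → 2400 m (dry, 9.9°C/km): ΔT = -9.9 × 1.8 = -17.82°C → T = -5.62°C
2400 → 3900 m (saturated, 6.9°C/km): ΔT = -6.9 × 1.5 = -10.35°C → T = -15.97°C

-15.97°C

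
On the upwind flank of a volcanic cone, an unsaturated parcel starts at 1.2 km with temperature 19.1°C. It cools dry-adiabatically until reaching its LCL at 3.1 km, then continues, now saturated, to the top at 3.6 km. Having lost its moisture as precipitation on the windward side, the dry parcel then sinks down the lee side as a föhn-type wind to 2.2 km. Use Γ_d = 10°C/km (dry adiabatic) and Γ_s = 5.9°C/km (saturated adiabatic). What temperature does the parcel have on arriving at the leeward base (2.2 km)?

Dry to 3100 m: -10 × 1.9 km = -19°C, so T = 0.1°C.
Saturated to 3600 m: -5.9 × 0.5 km = -2.95°C, so T = -2.85°C.
Dry descent to 2200 m: +10 × 1.4 km = +14°C, so T = 11.15°C.

11.15°C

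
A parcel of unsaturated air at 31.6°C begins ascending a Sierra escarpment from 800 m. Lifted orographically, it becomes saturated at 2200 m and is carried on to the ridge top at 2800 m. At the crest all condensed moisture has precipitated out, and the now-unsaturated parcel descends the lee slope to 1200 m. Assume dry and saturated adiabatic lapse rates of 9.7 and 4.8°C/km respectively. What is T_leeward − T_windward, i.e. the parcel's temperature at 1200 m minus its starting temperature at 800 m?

-0.94°C

800–2200 m, dry: Δz = 1.4 km ⇒ ΔT = -13.58°C; T = 18.02°C
2200–2800 m, saturated: Δz = 0.6 km ⇒ ΔT = -2.88°C; T = 15.14°C
2800–1200 m, dry descent: Δz = 1.6 km ⇒ ΔT = +15.52°C; T = 30.66°C
Net change vs windward start: 30.66 − 31.6 = -0.94°C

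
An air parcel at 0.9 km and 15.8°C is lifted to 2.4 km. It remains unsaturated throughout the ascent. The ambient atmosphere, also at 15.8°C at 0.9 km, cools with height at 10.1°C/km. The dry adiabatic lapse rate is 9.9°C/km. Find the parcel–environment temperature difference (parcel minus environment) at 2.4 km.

+0.3°C (parcel warmer than environment)

Parcel:
  Dry to 2400 m: -9.9 × 1.5 km = -14.85°C, so T = 0.95°C.
Environment:
  Environment to 2400 m: -10.1 × 1.5 km = -15.15°C, so T = 0.65°C.
T_parcel − T_env = 0.95 − 0.65 = +0.3°C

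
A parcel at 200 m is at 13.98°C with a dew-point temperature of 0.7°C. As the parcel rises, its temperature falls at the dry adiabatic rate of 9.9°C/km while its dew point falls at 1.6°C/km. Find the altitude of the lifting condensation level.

T and T_d converge at 9.9 − 1.6 = 8.3°C per km
Height above start = (13.98 − 0.7) / 8.3 = 1.6 km
LCL altitude = 200 m + 1600 m = 1800 m

1800 m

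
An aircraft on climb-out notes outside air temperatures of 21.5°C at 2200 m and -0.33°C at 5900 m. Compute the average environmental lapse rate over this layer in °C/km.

Γ = −ΔT/Δz = (21.5 − (-0.33)) / (5900 − 2200) m
  = 21.83°C / 3.7 km = 5.9°C/km

5.9°C/km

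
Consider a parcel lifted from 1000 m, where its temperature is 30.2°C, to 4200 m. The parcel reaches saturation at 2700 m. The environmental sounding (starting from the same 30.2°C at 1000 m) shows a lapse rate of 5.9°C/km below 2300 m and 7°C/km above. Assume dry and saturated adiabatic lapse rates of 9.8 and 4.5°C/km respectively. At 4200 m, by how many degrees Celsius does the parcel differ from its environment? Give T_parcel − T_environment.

Parcel:
  1000–2700 m, dry: Δz = 1.7 km ⇒ ΔT = -16.66°C; T = 13.54°C
  2700–4200 m, saturated: Δz = 1.5 km ⇒ ΔT = -6.75°C; T = 6.79°C
Environment:
  1000–2300 m, environment, lower layer: Δz = 1.3 km ⇒ ΔT = -7.67°C; T = 22.53°C
  2300–4200 m, environment, upper layer: Δz = 1.9 km ⇒ ΔT = -13.3°C; T = 9.23°C
T_parcel − T_env = 6.79 − 9.23 = -2.44°C

-2.44°C (parcel cooler than environment)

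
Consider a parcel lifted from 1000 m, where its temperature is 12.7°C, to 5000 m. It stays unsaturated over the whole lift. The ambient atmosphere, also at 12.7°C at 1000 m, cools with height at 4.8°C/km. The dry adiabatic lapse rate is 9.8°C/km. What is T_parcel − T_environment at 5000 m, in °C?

-20°C (parcel cooler than environment)

Parcel:
  Dry to 5000 m: -9.8 × 4 km = -39.2°C, so T = -26.5°C.
Environment:
  Environment to 5000 m: -4.8 × 4 km = -19.2°C, so T = -6.5°C.
T_parcel − T_env = -26.5 − (-6.5) = -20°C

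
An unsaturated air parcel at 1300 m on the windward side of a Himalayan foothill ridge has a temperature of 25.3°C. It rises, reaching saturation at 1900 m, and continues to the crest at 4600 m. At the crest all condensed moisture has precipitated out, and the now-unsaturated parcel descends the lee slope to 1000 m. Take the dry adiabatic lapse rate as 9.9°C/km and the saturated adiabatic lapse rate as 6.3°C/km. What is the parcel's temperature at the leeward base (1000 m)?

37.99°C

1300 → 1900 m (dry, 9.9°C/km): ΔT = -9.9 × 0.6 = -5.94°C → T = 19.36°C
1900 → 4600 m (saturated, 6.3°C/km): ΔT = -6.3 × 2.7 = -17.01°C → T = 2.35°C
4600 → 1000 m (dry descent, 9.9°C/km): ΔT = +9.9 × 3.6 = +35.64°C → T = 37.99°C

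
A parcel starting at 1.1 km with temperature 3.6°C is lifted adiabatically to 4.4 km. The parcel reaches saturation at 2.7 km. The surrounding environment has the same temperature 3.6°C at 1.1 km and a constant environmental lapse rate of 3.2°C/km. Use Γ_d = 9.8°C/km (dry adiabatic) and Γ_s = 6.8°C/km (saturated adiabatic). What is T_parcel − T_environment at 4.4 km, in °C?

-16.68°C (parcel cooler than environment)

Parcel:
  From 1100 m to 2700 m (dry): cools by 9.8 × 1.6 = 15.68°C, giving -12.08°C.
  From 2700 m to 4400 m (saturated): cools by 6.8 × 1.7 = 11.56°C, giving -23.64°C.
Environment:
  From 1100 m to 4400 m (environment): cools by 3.2 × 3.3 = 10.56°C, giving -6.96°C.
T_parcel − T_env = -23.64 − (-6.96) = -16.68°C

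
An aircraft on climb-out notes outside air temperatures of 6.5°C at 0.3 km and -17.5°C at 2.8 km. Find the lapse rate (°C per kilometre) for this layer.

9.6°C/km

Γ = −ΔT/Δz = (6.5 − (-17.5)) / (2800 − 300) m
  = 24°C / 2.5 km = 9.6°C/km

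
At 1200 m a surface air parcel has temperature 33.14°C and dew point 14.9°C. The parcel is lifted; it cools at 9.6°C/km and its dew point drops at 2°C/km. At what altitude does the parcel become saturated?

T and T_d converge at 9.6 − 2 = 7.6°C per km
Height above start = (33.14 − 14.9) / 7.6 = 2.4 km
LCL altitude = 1200 m + 2400 m = 3600 m

3600 m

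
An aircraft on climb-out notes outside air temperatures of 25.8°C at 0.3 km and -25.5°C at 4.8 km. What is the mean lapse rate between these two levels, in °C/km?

11.4°C/km

Γ = −ΔT/Δz = (25.8 − (-25.5)) / (4800 − 300) m
  = 51.3°C / 4.5 km = 11.4°C/km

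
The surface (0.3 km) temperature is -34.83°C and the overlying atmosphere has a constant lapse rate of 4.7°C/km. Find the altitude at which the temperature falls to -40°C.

1.4 km

Height above start = (-34.83 − (-40)) / 4.7 = 1.1 km
Altitude = 300 m + 1100 m = 1400 m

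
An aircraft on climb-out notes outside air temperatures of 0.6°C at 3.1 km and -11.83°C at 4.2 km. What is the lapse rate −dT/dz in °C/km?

Γ = −ΔT/Δz = (0.6 − (-11.83)) / (4200 − 3100) m
  = 12.43°C / 1.1 km = 11.3°C/km

11.3°C/km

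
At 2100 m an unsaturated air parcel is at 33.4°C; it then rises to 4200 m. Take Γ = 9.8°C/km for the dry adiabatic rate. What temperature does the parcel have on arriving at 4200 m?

2100 → 4200 m (dry adiabatic, 9.8°C/km): ΔT = -9.8 × 2.1 = -20.58°C → T = 12.82°C

12.82°C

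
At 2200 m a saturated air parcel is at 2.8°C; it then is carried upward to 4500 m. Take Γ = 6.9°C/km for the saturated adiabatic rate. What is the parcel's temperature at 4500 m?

-13.07°C

Saturated adiabatic to 4500 m: -6.9 × 2.3 km = -15.87°C, so T = -13.07°C.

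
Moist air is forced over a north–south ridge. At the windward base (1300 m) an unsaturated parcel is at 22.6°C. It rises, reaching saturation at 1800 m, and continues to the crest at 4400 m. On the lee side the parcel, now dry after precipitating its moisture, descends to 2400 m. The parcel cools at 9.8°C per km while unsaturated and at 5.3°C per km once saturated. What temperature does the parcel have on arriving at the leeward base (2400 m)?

From 1300 m to 1800 m (dry): cools by 9.8 × 0.5 = 4.9°C, giving 17.7°C.
From 1800 m to 4400 m (saturated): cools by 5.3 × 2.6 = 13.78°C, giving 3.92°C.
From 4400 m to 2400 m (dry descent): warms by 9.8 × 2 = 19.6°C, giving 23.52°C.

23.52°C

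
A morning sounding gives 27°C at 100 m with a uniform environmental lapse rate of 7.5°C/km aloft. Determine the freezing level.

3700 m

Height above start = (27 − 0) / 7.5 = 3.6 km
Altitude = 100 m + 3600 m = 3700 m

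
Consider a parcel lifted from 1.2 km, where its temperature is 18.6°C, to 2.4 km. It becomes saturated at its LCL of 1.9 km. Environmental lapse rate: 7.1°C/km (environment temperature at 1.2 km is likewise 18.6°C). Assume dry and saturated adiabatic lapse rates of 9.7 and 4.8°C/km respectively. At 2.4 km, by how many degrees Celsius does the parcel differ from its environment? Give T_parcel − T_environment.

Parcel:
  1200–1900 m, dry: Δz = 0.7 km ⇒ ΔT = -6.79°C; T = 11.81°C
  1900–2400 m, saturated: Δz = 0.5 km ⇒ ΔT = -2.4°C; T = 9.41°C
Environment:
  1200–2400 m, environment: Δz = 1.2 km ⇒ ΔT = -8.52°C; T = 10.08°C
T_parcel − T_env = 9.41 − 10.08 = -0.67°C

-0.67°C (parcel cooler than environment)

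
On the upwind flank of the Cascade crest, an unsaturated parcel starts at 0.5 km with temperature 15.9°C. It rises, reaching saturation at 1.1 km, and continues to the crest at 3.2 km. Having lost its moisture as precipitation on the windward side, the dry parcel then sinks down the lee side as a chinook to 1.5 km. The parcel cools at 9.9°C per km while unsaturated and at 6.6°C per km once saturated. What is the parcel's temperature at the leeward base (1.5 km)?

500 → 1100 m (dry, 9.9°C/km): ΔT = -9.9 × 0.6 = -5.94°C → T = 9.96°C
1100 → 3200 m (saturated, 6.6°C/km): ΔT = -6.6 × 2.1 = -13.86°C → T = -3.9°C
3200 → 1500 m (dry descent, 9.9°C/km): ΔT = +9.9 × 1.7 = +16.83°C → T = 12.93°C

12.93°C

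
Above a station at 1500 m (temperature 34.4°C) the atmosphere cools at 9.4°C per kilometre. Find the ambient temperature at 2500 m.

25°C

1500–2500 m, environmental: Δz = 1 km ⇒ ΔT = -9.4°C; T = 25°C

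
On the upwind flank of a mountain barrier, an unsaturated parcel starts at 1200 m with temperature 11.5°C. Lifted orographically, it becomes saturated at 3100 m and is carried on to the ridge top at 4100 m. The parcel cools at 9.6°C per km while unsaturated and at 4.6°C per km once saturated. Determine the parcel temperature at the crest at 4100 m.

1200–3100 m, dry: Δz = 1.9 km ⇒ ΔT = -18.24°C; T = -6.74°C
3100–4100 m, saturated: Δz = 1 km ⇒ ΔT = -4.6°C; T = -11.34°C

-11.34°C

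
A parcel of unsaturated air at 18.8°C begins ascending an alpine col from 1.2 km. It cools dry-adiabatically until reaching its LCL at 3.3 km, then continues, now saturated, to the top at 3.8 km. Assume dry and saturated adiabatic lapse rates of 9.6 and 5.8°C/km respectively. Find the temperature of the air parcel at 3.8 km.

-4.26°C

Dry to 3300 m: -9.6 × 2.1 km = -20.16°C, so T = -1.36°C.
Saturated to 3800 m: -5.8 × 0.5 km = -2.9°C, so T = -4.26°C.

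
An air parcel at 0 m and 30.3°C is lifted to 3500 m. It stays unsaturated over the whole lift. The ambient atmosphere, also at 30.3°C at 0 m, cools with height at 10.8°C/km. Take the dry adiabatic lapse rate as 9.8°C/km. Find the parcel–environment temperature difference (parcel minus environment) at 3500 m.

Parcel:
  From 0 m to 3500 m (dry): cools by 9.8 × 3.5 = 34.3°C, giving -4°C.
Environment:
  From 0 m to 3500 m (environment): cools by 10.8 × 3.5 = 37.8°C, giving -7.5°C.
T_parcel − T_env = -4 − (-7.5) = +3.5°C

+3.5°C (parcel warmer than environment)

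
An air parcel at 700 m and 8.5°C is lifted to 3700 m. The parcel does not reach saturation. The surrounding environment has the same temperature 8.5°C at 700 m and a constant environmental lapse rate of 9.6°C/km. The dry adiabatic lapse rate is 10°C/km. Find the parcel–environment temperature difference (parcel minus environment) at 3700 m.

-1.2°C (parcel cooler than environment)

Parcel:
  700 → 3700 m (dry, 10°C/km): ΔT = -10 × 3 = -30°C → T = -21.5°C
Environment:
  700 → 3700 m (environment, 9.6°C/km): ΔT = -9.6 × 3 = -28.8°C → T = -20.3°C
T_parcel − T_env = -21.5 − (-20.3) = -1.2°C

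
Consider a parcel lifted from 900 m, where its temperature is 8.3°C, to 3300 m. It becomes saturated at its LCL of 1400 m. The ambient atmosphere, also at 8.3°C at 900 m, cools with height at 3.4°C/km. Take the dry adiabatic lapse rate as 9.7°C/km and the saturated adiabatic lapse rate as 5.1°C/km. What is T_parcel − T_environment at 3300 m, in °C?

Parcel:
  Dry to 1400 m: -9.7 × 0.5 km = -4.85°C, so T = 3.45°C.
  Saturated to 3300 m: -5.1 × 1.9 km = -9.69°C, so T = -6.24°C.
Environment:
  Environment to 3300 m: -3.4 × 2.4 km = -8.16°C, so T = 0.14°C.
T_parcel − T_env = -6.24 − 0.14 = -6.38°C

-6.38°C (parcel cooler than environment)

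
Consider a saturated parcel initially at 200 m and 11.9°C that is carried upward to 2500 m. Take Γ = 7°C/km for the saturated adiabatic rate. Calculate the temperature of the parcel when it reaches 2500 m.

Saturated adiabatic to 2500 m: -7 × 2.3 km = -16.1°C, so T = -4.2°C.

-4.2°C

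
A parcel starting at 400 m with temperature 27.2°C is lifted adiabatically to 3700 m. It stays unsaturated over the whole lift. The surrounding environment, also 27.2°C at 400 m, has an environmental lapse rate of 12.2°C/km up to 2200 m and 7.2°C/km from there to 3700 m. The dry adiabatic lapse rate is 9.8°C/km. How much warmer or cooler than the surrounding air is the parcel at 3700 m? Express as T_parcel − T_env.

+0.42°C (parcel warmer than environment)

Parcel:
  From 400 m to 3700 m (dry): cools by 9.8 × 3.3 = 32.34°C, giving -5.14°C.
Environment:
  From 400 m to 2200 m (environment, lower layer): cools by 12.2 × 1.8 = 21.96°C, giving 5.24°C.
  From 2200 m to 3700 m (environment, upper layer): cools by 7.2 × 1.5 = 10.8°C, giving -5.56°C.
T_parcel − T_env = -5.14 − (-5.56) = +0.42°C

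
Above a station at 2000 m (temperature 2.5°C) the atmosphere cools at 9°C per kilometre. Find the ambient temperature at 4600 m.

2000–4600 m, environmental: Δz = 2.6 km ⇒ ΔT = -23.4°C; T = -20.9°C

-20.9°C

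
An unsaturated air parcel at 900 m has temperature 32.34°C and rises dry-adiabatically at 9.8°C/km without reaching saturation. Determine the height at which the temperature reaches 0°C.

4200 m

Height above start = (32.34 − 0) / 9.8 = 3.3 km
Altitude = 900 m + 3300 m = 4200 m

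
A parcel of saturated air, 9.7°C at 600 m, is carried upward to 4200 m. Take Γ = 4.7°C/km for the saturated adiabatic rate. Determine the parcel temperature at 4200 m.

600–4200 m, saturated adiabatic: Δz = 3.6 km ⇒ ΔT = -16.92°C; T = -7.22°C

-7.22°C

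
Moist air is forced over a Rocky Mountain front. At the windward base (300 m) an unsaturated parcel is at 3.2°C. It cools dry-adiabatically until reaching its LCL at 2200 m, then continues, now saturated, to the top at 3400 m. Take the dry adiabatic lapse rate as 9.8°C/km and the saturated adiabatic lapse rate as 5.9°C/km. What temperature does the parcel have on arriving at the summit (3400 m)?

-22.5°C

300–2200 m, dry: Δz = 1.9 km ⇒ ΔT = -18.62°C; T = -15.42°C
2200–3400 m, saturated: Δz = 1.2 km ⇒ ΔT = -7.08°C; T = -22.5°C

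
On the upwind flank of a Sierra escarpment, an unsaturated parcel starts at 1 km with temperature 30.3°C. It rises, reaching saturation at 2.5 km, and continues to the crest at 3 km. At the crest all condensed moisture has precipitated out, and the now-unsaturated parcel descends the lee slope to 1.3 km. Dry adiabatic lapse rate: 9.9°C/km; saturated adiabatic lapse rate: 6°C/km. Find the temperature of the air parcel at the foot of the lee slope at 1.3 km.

Dry to 2500 m: -9.9 × 1.5 km = -14.85°C, so T = 15.45°C.
Saturated to 3000 m: -6 × 0.5 km = -3°C, so T = 12.45°C.
Dry descent to 1300 m: +9.9 × 1.7 km = +16.83°C, so T = 29.28°C.

29.28°C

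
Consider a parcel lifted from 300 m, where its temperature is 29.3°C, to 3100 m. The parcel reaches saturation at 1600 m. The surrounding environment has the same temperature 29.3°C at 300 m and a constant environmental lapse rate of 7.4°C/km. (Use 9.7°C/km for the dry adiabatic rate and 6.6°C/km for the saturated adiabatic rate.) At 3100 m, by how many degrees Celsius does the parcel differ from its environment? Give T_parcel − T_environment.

-1.79°C (parcel cooler than environment)

Parcel:
  From 300 m to 1600 m (dry): cools by 9.7 × 1.3 = 12.61°C, giving 16.69°C.
  From 1600 m to 3100 m (saturated): cools by 6.6 × 1.5 = 9.9°C, giving 6.79°C.
Environment:
  From 300 m to 3100 m (environment): cools by 7.4 × 2.8 = 20.72°C, giving 8.58°C.
T_parcel − T_env = 6.79 − 8.58 = -1.79°C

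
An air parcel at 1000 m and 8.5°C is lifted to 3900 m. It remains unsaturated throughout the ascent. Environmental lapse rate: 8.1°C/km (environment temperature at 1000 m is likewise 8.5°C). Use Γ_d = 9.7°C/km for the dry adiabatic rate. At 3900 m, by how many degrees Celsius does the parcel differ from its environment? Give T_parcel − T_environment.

-4.64°C (parcel cooler than environment)

Parcel:
  Dry to 3900 m: -9.7 × 2.9 km = -28.13°C, so T = -19.63°C.
Environment:
  Environment to 3900 m: -8.1 × 2.9 km = -23.49°C, so T = -14.99°C.
T_parcel − T_env = -19.63 − (-14.99) = -4.64°C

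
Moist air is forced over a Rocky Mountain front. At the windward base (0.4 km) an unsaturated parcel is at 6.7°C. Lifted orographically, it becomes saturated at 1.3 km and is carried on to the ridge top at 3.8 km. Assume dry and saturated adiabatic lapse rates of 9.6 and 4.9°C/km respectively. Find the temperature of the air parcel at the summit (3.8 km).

400–1300 m, dry: Δz = 0.9 km ⇒ ΔT = -8.64°C; T = -1.94°C
1300–3800 m, saturated: Δz = 2.5 km ⇒ ΔT = -12.25°C; T = -14.19°C

-14.19°C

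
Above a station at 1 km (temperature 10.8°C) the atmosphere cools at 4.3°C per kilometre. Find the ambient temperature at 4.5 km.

From 1000 m to 4500 m (environmental): cools by 4.3 × 3.5 = 15.05°C, giving -4.25°C.

-4.25°C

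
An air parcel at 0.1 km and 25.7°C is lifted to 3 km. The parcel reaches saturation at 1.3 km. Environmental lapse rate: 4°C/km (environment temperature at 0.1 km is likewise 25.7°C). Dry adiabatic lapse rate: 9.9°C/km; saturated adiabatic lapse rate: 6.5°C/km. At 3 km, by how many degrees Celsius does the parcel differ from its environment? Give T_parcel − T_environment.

Parcel:
  100–1300 m, dry: Δz = 1.2 km ⇒ ΔT = -11.88°C; T = 13.82°C
  1300–3000 m, saturated: Δz = 1.7 km ⇒ ΔT = -11.05°C; T = 2.77°C
Environment:
  100–3000 m, environment: Δz = 2.9 km ⇒ ΔT = -11.6°C; T = 14.1°C
T_parcel − T_env = 2.77 − 14.1 = -11.33°C

-11.33°C (parcel cooler than environment)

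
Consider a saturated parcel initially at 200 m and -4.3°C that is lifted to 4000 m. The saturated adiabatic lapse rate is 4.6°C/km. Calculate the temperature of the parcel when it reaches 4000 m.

From 200 m to 4000 m (saturated adiabatic): cools by 4.6 × 3.8 = 17.48°C, giving -21.78°C.

-21.78°C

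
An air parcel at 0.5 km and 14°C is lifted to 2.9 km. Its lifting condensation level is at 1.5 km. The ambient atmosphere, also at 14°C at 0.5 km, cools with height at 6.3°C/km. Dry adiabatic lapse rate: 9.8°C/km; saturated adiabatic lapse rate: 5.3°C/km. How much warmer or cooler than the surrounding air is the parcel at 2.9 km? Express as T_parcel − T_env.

Parcel:
  From 500 m to 1500 m (dry): cools by 9.8 × 1 = 9.8°C, giving 4.2°C.
  From 1500 m to 2900 m (saturated): cools by 5.3 × 1.4 = 7.42°C, giving -3.22°C.
Environment:
  From 500 m to 2900 m (environment): cools by 6.3 × 2.4 = 15.12°C, giving -1.12°C.
T_parcel − T_env = -3.22 − (-1.12) = -2.1°C

-2.1°C (parcel cooler than environment)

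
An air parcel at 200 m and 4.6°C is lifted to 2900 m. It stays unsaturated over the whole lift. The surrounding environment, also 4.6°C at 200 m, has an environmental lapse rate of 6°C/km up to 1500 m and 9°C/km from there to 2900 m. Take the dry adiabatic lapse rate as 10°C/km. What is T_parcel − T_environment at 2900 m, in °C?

-6.6°C (parcel cooler than environment)

Parcel:
  200 → 2900 m (dry, 10°C/km): ΔT = -10 × 2.7 = -27°C → T = -22.4°C
Environment:
  200 → 1500 m (environment, lower layer, 6°C/km): ΔT = -6 × 1.3 = -7.8°C → T = -3.2°C
  1500 → 2900 m (environment, upper layer, 9°C/km): ΔT = -9 × 1.4 = -12.6°C → T = -15.8°C
T_parcel − T_env = -22.4 − (-15.8) = -6.6°C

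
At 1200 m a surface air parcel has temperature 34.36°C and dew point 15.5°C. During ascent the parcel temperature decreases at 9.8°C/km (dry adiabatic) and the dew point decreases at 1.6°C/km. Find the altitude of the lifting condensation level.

3500 m

T and T_d converge at 9.8 − 1.6 = 8.2°C per km
Height above start = (34.36 − 15.5) / 8.2 = 2.3 km
LCL altitude = 1200 m + 2300 m = 3500 m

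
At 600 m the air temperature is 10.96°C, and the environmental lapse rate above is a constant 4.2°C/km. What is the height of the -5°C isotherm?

4400 m

Height above start = (10.96 − (-5)) / 4.2 = 3.8 km
Altitude = 600 m + 3800 m = 4400 m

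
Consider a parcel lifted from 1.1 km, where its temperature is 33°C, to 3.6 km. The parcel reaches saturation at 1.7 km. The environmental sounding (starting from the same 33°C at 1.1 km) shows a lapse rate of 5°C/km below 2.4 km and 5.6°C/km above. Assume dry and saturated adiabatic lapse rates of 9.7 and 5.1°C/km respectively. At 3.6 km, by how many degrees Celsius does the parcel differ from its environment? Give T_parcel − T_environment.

-2.29°C (parcel cooler than environment)

Parcel:
  From 1100 m to 1700 m (dry): cools by 9.7 × 0.6 = 5.82°C, giving 27.18°C.
  From 1700 m to 3600 m (saturated): cools by 5.1 × 1.9 = 9.69°C, giving 17.49°C.
Environment:
  From 1100 m to 2400 m (environment, lower layer): cools by 5 × 1.3 = 6.5°C, giving 26.5°C.
  From 2400 m to 3600 m (environment, upper layer): cools by 5.6 × 1.2 = 6.72°C, giving 19.78°C.
T_parcel − T_env = 17.49 − 19.78 = -2.29°C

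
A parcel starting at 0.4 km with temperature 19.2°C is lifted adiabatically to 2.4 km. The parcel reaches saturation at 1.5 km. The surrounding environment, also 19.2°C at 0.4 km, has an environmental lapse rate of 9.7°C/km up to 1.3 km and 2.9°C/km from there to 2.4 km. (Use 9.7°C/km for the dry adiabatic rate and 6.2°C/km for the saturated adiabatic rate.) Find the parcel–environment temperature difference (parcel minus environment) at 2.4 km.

-4.33°C (parcel cooler than environment)

Parcel:
  From 400 m to 1500 m (dry): cools by 9.7 × 1.1 = 10.67°C, giving 8.53°C.
  From 1500 m to 2400 m (saturated): cools by 6.2 × 0.9 = 5.58°C, giving 2.95°C.
Environment:
  From 400 m to 1300 m (environment, lower layer): cools by 9.7 × 0.9 = 8.73°C, giving 10.47°C.
  From 1300 m to 2400 m (environment, upper layer): cools by 2.9 × 1.1 = 3.19°C, giving 7.28°C.
T_parcel − T_env = 2.95 − 7.28 = -4.33°C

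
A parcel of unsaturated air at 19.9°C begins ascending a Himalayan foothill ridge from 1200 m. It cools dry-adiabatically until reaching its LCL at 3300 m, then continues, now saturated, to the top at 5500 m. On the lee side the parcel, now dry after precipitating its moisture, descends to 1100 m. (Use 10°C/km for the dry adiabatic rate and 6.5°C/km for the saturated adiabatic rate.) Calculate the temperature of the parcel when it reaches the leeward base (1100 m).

28.6°C

1200 → 3300 m (dry, 10°C/km): ΔT = -10 × 2.1 = -21°C → T = -1.1°C
3300 → 5500 m (saturated, 6.5°C/km): ΔT = -6.5 × 2.2 = -14.3°C → T = -15.4°C
5500 → 1100 m (dry descent, 10°C/km): ΔT = +10 × 4.4 = +44°C → T = 28.6°C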